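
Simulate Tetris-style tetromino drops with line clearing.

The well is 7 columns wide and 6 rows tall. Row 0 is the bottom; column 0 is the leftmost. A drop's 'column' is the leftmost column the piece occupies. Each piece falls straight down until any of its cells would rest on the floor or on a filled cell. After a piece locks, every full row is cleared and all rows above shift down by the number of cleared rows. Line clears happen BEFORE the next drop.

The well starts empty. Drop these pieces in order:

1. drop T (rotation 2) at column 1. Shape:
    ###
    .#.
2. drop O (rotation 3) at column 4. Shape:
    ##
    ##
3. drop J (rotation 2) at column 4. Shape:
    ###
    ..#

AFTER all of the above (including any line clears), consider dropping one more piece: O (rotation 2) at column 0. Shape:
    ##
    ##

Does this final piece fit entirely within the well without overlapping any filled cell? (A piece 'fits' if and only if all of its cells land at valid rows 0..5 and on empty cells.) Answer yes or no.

Drop 1: T rot2 at col 1 lands with bottom-row=0; cleared 0 line(s) (total 0); column heights now [0 2 2 2 0 0 0], max=2
Drop 2: O rot3 at col 4 lands with bottom-row=0; cleared 0 line(s) (total 0); column heights now [0 2 2 2 2 2 0], max=2
Drop 3: J rot2 at col 4 lands with bottom-row=1; cleared 0 line(s) (total 0); column heights now [0 2 2 2 3 3 3], max=3
Test piece O rot2 at col 0 (width 2): heights before test = [0 2 2 2 3 3 3]; fits = True

Answer: yes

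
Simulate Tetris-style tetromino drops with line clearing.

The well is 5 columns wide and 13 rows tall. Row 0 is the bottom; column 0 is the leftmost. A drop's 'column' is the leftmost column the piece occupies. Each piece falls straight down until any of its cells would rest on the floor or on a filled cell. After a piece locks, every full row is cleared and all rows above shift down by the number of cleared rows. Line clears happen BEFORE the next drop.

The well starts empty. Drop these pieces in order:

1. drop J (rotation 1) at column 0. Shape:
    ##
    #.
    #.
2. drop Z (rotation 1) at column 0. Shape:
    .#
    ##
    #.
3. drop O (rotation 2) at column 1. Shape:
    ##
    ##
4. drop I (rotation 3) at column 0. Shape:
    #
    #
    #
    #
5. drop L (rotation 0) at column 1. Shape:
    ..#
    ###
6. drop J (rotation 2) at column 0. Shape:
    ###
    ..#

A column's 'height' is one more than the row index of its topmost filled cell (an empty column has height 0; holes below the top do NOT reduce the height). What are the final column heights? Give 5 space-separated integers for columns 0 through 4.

Drop 1: J rot1 at col 0 lands with bottom-row=0; cleared 0 line(s) (total 0); column heights now [3 3 0 0 0], max=3
Drop 2: Z rot1 at col 0 lands with bottom-row=3; cleared 0 line(s) (total 0); column heights now [5 6 0 0 0], max=6
Drop 3: O rot2 at col 1 lands with bottom-row=6; cleared 0 line(s) (total 0); column heights now [5 8 8 0 0], max=8
Drop 4: I rot3 at col 0 lands with bottom-row=5; cleared 0 line(s) (total 0); column heights now [9 8 8 0 0], max=9
Drop 5: L rot0 at col 1 lands with bottom-row=8; cleared 0 line(s) (total 0); column heights now [9 9 9 10 0], max=10
Drop 6: J rot2 at col 0 lands with bottom-row=9; cleared 0 line(s) (total 0); column heights now [11 11 11 10 0], max=11

Answer: 11 11 11 10 0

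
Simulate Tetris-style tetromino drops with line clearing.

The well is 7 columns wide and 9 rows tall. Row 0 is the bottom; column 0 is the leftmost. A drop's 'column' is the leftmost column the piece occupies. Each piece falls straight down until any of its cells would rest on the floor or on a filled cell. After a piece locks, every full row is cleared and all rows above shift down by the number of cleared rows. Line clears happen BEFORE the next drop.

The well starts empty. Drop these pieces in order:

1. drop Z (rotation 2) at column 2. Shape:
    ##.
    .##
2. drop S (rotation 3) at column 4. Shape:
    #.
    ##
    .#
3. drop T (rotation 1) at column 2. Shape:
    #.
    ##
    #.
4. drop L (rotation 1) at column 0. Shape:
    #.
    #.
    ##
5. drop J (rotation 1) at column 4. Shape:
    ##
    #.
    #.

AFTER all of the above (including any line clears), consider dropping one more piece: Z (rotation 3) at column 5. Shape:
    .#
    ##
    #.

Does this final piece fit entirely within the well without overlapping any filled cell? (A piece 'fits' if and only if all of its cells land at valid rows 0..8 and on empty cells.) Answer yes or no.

Drop 1: Z rot2 at col 2 lands with bottom-row=0; cleared 0 line(s) (total 0); column heights now [0 0 2 2 1 0 0], max=2
Drop 2: S rot3 at col 4 lands with bottom-row=0; cleared 0 line(s) (total 0); column heights now [0 0 2 2 3 2 0], max=3
Drop 3: T rot1 at col 2 lands with bottom-row=2; cleared 0 line(s) (total 0); column heights now [0 0 5 4 3 2 0], max=5
Drop 4: L rot1 at col 0 lands with bottom-row=0; cleared 0 line(s) (total 0); column heights now [3 1 5 4 3 2 0], max=5
Drop 5: J rot1 at col 4 lands with bottom-row=3; cleared 0 line(s) (total 0); column heights now [3 1 5 4 6 6 0], max=6
Test piece Z rot3 at col 5 (width 2): heights before test = [3 1 5 4 6 6 0]; fits = True

Answer: yes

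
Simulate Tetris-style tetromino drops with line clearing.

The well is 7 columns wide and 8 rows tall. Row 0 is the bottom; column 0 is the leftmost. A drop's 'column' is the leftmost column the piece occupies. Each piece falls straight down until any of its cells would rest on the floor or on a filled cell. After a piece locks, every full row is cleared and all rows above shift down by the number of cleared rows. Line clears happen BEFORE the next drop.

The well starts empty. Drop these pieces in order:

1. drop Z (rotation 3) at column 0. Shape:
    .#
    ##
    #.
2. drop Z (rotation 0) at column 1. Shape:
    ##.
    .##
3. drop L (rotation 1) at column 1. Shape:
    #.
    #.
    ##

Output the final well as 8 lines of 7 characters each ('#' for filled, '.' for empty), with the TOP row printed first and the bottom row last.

Answer: .......
.#.....
.#.....
.##....
.##....
.###...
##.....
#......

Derivation:
Drop 1: Z rot3 at col 0 lands with bottom-row=0; cleared 0 line(s) (total 0); column heights now [2 3 0 0 0 0 0], max=3
Drop 2: Z rot0 at col 1 lands with bottom-row=2; cleared 0 line(s) (total 0); column heights now [2 4 4 3 0 0 0], max=4
Drop 3: L rot1 at col 1 lands with bottom-row=4; cleared 0 line(s) (total 0); column heights now [2 7 5 3 0 0 0], max=7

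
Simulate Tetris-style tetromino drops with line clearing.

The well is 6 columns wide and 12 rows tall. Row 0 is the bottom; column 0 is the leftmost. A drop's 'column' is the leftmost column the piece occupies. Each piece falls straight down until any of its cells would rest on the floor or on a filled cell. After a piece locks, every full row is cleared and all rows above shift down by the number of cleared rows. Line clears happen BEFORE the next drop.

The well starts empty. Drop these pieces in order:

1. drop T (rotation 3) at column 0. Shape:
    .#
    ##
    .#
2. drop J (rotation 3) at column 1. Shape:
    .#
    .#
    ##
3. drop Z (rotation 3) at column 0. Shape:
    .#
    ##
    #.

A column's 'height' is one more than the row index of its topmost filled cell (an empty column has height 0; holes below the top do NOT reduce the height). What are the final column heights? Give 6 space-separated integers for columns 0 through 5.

Answer: 5 6 6 0 0 0

Derivation:
Drop 1: T rot3 at col 0 lands with bottom-row=0; cleared 0 line(s) (total 0); column heights now [2 3 0 0 0 0], max=3
Drop 2: J rot3 at col 1 lands with bottom-row=3; cleared 0 line(s) (total 0); column heights now [2 4 6 0 0 0], max=6
Drop 3: Z rot3 at col 0 lands with bottom-row=3; cleared 0 line(s) (total 0); column heights now [5 6 6 0 0 0], max=6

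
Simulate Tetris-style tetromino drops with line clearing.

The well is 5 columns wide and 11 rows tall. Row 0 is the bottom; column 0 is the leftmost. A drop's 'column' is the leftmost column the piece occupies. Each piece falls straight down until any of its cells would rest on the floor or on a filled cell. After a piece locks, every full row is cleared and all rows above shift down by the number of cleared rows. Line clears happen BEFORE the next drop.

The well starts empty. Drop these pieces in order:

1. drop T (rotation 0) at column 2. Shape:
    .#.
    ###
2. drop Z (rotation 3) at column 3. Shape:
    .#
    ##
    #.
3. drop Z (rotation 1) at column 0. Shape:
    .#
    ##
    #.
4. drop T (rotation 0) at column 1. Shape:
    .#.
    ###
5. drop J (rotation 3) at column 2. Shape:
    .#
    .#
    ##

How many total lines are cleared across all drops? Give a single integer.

Drop 1: T rot0 at col 2 lands with bottom-row=0; cleared 0 line(s) (total 0); column heights now [0 0 1 2 1], max=2
Drop 2: Z rot3 at col 3 lands with bottom-row=2; cleared 0 line(s) (total 0); column heights now [0 0 1 4 5], max=5
Drop 3: Z rot1 at col 0 lands with bottom-row=0; cleared 0 line(s) (total 0); column heights now [2 3 1 4 5], max=5
Drop 4: T rot0 at col 1 lands with bottom-row=4; cleared 0 line(s) (total 0); column heights now [2 5 6 5 5], max=6
Drop 5: J rot3 at col 2 lands with bottom-row=6; cleared 0 line(s) (total 0); column heights now [2 5 7 9 5], max=9

Answer: 0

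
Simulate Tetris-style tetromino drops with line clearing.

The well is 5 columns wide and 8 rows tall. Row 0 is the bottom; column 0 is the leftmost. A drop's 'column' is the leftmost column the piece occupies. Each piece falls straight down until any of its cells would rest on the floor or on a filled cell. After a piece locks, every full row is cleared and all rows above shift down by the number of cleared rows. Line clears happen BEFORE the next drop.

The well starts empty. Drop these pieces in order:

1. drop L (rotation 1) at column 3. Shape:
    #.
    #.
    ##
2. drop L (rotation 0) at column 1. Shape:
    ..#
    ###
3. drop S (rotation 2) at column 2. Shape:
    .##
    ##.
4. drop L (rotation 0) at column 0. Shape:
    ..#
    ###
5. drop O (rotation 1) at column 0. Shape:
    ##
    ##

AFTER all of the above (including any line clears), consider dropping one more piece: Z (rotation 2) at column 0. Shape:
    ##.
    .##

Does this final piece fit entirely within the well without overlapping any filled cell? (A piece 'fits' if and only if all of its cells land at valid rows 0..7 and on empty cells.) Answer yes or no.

Answer: no

Derivation:
Drop 1: L rot1 at col 3 lands with bottom-row=0; cleared 0 line(s) (total 0); column heights now [0 0 0 3 1], max=3
Drop 2: L rot0 at col 1 lands with bottom-row=3; cleared 0 line(s) (total 0); column heights now [0 4 4 5 1], max=5
Drop 3: S rot2 at col 2 lands with bottom-row=5; cleared 0 line(s) (total 0); column heights now [0 4 6 7 7], max=7
Drop 4: L rot0 at col 0 lands with bottom-row=6; cleared 1 line(s) (total 1); column heights now [0 4 7 6 1], max=7
Drop 5: O rot1 at col 0 lands with bottom-row=4; cleared 0 line(s) (total 1); column heights now [6 6 7 6 1], max=7
Test piece Z rot2 at col 0 (width 3): heights before test = [6 6 7 6 1]; fits = False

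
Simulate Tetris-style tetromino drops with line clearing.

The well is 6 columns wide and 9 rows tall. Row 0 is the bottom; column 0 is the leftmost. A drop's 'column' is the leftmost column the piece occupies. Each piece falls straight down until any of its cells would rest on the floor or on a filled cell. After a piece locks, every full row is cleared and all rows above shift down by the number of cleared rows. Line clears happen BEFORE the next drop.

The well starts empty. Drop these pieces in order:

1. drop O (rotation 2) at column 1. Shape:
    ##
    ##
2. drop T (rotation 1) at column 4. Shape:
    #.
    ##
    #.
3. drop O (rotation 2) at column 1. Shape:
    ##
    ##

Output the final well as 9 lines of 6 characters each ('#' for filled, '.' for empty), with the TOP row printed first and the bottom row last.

Answer: ......
......
......
......
......
.##...
.##.#.
.##.##
.##.#.

Derivation:
Drop 1: O rot2 at col 1 lands with bottom-row=0; cleared 0 line(s) (total 0); column heights now [0 2 2 0 0 0], max=2
Drop 2: T rot1 at col 4 lands with bottom-row=0; cleared 0 line(s) (total 0); column heights now [0 2 2 0 3 2], max=3
Drop 3: O rot2 at col 1 lands with bottom-row=2; cleared 0 line(s) (total 0); column heights now [0 4 4 0 3 2], max=4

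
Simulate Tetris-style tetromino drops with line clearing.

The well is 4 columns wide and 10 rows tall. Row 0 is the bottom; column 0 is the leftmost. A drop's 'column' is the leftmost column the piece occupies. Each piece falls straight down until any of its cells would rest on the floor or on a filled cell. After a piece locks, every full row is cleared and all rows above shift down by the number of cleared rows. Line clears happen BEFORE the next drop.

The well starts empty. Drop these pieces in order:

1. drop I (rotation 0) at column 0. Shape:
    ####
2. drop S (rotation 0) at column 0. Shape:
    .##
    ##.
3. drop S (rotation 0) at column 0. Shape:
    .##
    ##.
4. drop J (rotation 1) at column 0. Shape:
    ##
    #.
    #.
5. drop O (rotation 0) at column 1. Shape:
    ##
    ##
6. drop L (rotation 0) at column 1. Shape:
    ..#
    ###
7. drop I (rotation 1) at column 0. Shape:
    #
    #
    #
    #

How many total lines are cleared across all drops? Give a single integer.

Answer: 2

Derivation:
Drop 1: I rot0 at col 0 lands with bottom-row=0; cleared 1 line(s) (total 1); column heights now [0 0 0 0], max=0
Drop 2: S rot0 at col 0 lands with bottom-row=0; cleared 0 line(s) (total 1); column heights now [1 2 2 0], max=2
Drop 3: S rot0 at col 0 lands with bottom-row=2; cleared 0 line(s) (total 1); column heights now [3 4 4 0], max=4
Drop 4: J rot1 at col 0 lands with bottom-row=3; cleared 0 line(s) (total 1); column heights now [6 6 4 0], max=6
Drop 5: O rot0 at col 1 lands with bottom-row=6; cleared 0 line(s) (total 1); column heights now [6 8 8 0], max=8
Drop 6: L rot0 at col 1 lands with bottom-row=8; cleared 0 line(s) (total 1); column heights now [6 9 9 10], max=10
Drop 7: I rot1 at col 0 lands with bottom-row=6; cleared 1 line(s) (total 2); column heights now [9 8 8 9], max=9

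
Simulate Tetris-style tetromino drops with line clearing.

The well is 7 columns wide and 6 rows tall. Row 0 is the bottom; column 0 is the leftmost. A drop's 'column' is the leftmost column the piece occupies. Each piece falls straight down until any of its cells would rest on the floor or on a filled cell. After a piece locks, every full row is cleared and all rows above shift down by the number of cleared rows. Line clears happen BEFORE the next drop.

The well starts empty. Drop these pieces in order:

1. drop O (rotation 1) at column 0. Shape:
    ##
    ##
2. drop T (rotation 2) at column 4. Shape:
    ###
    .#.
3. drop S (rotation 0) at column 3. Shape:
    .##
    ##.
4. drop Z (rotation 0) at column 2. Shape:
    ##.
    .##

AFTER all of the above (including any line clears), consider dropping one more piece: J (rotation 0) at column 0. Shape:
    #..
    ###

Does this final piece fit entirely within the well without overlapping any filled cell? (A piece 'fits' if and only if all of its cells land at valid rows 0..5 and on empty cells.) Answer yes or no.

Answer: no

Derivation:
Drop 1: O rot1 at col 0 lands with bottom-row=0; cleared 0 line(s) (total 0); column heights now [2 2 0 0 0 0 0], max=2
Drop 2: T rot2 at col 4 lands with bottom-row=0; cleared 0 line(s) (total 0); column heights now [2 2 0 0 2 2 2], max=2
Drop 3: S rot0 at col 3 lands with bottom-row=2; cleared 0 line(s) (total 0); column heights now [2 2 0 3 4 4 2], max=4
Drop 4: Z rot0 at col 2 lands with bottom-row=4; cleared 0 line(s) (total 0); column heights now [2 2 6 6 5 4 2], max=6
Test piece J rot0 at col 0 (width 3): heights before test = [2 2 6 6 5 4 2]; fits = False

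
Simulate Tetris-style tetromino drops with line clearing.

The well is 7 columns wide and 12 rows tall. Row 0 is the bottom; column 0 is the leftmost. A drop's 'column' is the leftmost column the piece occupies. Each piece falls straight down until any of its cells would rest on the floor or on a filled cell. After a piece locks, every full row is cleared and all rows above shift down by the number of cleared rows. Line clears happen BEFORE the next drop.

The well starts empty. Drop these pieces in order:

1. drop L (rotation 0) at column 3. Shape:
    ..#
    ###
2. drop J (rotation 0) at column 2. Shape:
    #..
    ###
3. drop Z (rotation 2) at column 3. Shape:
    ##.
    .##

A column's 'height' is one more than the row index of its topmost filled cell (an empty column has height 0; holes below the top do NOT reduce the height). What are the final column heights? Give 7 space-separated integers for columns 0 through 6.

Drop 1: L rot0 at col 3 lands with bottom-row=0; cleared 0 line(s) (total 0); column heights now [0 0 0 1 1 2 0], max=2
Drop 2: J rot0 at col 2 lands with bottom-row=1; cleared 0 line(s) (total 0); column heights now [0 0 3 2 2 2 0], max=3
Drop 3: Z rot2 at col 3 lands with bottom-row=2; cleared 0 line(s) (total 0); column heights now [0 0 3 4 4 3 0], max=4

Answer: 0 0 3 4 4 3 0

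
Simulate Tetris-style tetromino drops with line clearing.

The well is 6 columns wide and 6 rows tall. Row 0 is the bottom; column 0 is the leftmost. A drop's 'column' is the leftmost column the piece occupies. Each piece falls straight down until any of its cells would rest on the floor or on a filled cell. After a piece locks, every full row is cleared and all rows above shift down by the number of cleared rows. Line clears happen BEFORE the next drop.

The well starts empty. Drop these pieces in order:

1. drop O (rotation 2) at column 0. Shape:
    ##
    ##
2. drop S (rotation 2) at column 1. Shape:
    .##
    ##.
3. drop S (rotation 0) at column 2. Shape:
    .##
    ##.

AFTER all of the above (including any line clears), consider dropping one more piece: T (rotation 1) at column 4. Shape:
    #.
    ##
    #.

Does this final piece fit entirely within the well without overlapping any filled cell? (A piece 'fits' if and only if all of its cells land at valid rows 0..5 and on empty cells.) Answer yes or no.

Drop 1: O rot2 at col 0 lands with bottom-row=0; cleared 0 line(s) (total 0); column heights now [2 2 0 0 0 0], max=2
Drop 2: S rot2 at col 1 lands with bottom-row=2; cleared 0 line(s) (total 0); column heights now [2 3 4 4 0 0], max=4
Drop 3: S rot0 at col 2 lands with bottom-row=4; cleared 0 line(s) (total 0); column heights now [2 3 5 6 6 0], max=6
Test piece T rot1 at col 4 (width 2): heights before test = [2 3 5 6 6 0]; fits = False

Answer: no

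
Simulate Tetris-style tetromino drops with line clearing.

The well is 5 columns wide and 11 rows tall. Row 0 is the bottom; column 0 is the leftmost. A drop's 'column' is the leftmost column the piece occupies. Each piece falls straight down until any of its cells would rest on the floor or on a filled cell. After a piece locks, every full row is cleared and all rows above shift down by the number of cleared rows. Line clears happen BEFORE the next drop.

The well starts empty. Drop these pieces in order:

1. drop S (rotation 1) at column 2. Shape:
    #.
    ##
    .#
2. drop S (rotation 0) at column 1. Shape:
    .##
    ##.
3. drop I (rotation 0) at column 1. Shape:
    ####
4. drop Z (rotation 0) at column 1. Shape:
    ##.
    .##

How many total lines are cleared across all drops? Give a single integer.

Drop 1: S rot1 at col 2 lands with bottom-row=0; cleared 0 line(s) (total 0); column heights now [0 0 3 2 0], max=3
Drop 2: S rot0 at col 1 lands with bottom-row=3; cleared 0 line(s) (total 0); column heights now [0 4 5 5 0], max=5
Drop 3: I rot0 at col 1 lands with bottom-row=5; cleared 0 line(s) (total 0); column heights now [0 6 6 6 6], max=6
Drop 4: Z rot0 at col 1 lands with bottom-row=6; cleared 0 line(s) (total 0); column heights now [0 8 8 7 6], max=8

Answer: 0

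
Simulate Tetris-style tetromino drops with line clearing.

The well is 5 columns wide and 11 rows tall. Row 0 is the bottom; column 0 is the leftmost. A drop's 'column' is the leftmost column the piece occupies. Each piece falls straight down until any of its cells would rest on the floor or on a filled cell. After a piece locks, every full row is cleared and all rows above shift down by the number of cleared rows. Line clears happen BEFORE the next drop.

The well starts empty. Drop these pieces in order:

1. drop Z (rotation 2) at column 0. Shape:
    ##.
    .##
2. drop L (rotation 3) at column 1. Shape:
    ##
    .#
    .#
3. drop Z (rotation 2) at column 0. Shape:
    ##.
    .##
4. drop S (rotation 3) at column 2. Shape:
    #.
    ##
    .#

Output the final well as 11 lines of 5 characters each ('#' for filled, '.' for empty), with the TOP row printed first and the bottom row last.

Drop 1: Z rot2 at col 0 lands with bottom-row=0; cleared 0 line(s) (total 0); column heights now [2 2 1 0 0], max=2
Drop 2: L rot3 at col 1 lands with bottom-row=1; cleared 0 line(s) (total 0); column heights now [2 4 4 0 0], max=4
Drop 3: Z rot2 at col 0 lands with bottom-row=4; cleared 0 line(s) (total 0); column heights now [6 6 5 0 0], max=6
Drop 4: S rot3 at col 2 lands with bottom-row=4; cleared 0 line(s) (total 0); column heights now [6 6 7 6 0], max=7

Answer: .....
.....
.....
.....
..#..
####.
.###.
.##..
..#..
###..
.##..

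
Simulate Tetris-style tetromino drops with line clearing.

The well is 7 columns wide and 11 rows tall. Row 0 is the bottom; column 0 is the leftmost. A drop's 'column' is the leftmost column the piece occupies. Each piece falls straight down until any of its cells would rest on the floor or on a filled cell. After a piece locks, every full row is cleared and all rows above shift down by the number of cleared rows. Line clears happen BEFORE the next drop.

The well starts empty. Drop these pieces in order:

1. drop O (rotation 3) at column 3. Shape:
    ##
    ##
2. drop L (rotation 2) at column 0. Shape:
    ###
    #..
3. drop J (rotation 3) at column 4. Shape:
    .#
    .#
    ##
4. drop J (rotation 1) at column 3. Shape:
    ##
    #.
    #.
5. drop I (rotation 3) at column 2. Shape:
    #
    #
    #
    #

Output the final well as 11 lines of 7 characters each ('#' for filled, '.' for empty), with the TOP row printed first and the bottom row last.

Answer: .......
.......
.......
.......
.......
..#....
..####.
..##.#.
..####.
#####..
#..##..

Derivation:
Drop 1: O rot3 at col 3 lands with bottom-row=0; cleared 0 line(s) (total 0); column heights now [0 0 0 2 2 0 0], max=2
Drop 2: L rot2 at col 0 lands with bottom-row=0; cleared 0 line(s) (total 0); column heights now [2 2 2 2 2 0 0], max=2
Drop 3: J rot3 at col 4 lands with bottom-row=2; cleared 0 line(s) (total 0); column heights now [2 2 2 2 3 5 0], max=5
Drop 4: J rot1 at col 3 lands with bottom-row=2; cleared 0 line(s) (total 0); column heights now [2 2 2 5 5 5 0], max=5
Drop 5: I rot3 at col 2 lands with bottom-row=2; cleared 0 line(s) (total 0); column heights now [2 2 6 5 5 5 0], max=6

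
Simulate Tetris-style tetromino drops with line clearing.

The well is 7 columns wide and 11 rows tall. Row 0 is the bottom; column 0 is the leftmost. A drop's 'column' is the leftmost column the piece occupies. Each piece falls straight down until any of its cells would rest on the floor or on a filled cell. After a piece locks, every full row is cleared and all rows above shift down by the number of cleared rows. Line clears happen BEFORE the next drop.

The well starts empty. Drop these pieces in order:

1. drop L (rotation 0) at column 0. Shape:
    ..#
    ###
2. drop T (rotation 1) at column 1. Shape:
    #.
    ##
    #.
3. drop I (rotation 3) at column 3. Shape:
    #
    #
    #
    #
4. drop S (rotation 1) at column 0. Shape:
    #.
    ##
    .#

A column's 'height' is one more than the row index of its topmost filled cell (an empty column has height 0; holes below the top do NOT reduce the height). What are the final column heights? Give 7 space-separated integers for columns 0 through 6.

Drop 1: L rot0 at col 0 lands with bottom-row=0; cleared 0 line(s) (total 0); column heights now [1 1 2 0 0 0 0], max=2
Drop 2: T rot1 at col 1 lands with bottom-row=1; cleared 0 line(s) (total 0); column heights now [1 4 3 0 0 0 0], max=4
Drop 3: I rot3 at col 3 lands with bottom-row=0; cleared 0 line(s) (total 0); column heights now [1 4 3 4 0 0 0], max=4
Drop 4: S rot1 at col 0 lands with bottom-row=4; cleared 0 line(s) (total 0); column heights now [7 6 3 4 0 0 0], max=7

Answer: 7 6 3 4 0 0 0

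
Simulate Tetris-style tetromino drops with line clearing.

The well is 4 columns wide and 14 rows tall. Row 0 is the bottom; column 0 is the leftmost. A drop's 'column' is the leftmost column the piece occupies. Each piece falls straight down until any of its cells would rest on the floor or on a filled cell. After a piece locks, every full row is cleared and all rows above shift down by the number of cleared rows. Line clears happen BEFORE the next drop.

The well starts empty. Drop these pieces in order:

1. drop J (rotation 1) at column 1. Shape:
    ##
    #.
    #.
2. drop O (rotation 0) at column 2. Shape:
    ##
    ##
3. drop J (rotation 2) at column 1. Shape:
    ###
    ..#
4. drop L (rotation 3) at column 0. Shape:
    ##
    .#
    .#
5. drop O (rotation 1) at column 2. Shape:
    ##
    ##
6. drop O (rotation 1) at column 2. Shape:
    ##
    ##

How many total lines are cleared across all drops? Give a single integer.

Answer: 1

Derivation:
Drop 1: J rot1 at col 1 lands with bottom-row=0; cleared 0 line(s) (total 0); column heights now [0 3 3 0], max=3
Drop 2: O rot0 at col 2 lands with bottom-row=3; cleared 0 line(s) (total 0); column heights now [0 3 5 5], max=5
Drop 3: J rot2 at col 1 lands with bottom-row=5; cleared 0 line(s) (total 0); column heights now [0 7 7 7], max=7
Drop 4: L rot3 at col 0 lands with bottom-row=7; cleared 0 line(s) (total 0); column heights now [10 10 7 7], max=10
Drop 5: O rot1 at col 2 lands with bottom-row=7; cleared 0 line(s) (total 0); column heights now [10 10 9 9], max=10
Drop 6: O rot1 at col 2 lands with bottom-row=9; cleared 1 line(s) (total 1); column heights now [0 9 10 10], max=10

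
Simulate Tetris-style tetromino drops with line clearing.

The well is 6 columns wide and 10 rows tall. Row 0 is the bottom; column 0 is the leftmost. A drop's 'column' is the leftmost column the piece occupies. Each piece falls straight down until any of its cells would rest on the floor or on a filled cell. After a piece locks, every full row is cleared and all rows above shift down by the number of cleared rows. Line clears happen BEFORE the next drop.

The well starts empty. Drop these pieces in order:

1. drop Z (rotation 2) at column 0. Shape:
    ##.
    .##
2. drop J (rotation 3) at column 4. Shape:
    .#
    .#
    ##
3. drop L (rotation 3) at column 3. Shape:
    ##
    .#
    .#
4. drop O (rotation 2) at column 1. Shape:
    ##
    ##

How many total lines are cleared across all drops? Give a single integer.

Answer: 0

Derivation:
Drop 1: Z rot2 at col 0 lands with bottom-row=0; cleared 0 line(s) (total 0); column heights now [2 2 1 0 0 0], max=2
Drop 2: J rot3 at col 4 lands with bottom-row=0; cleared 0 line(s) (total 0); column heights now [2 2 1 0 1 3], max=3
Drop 3: L rot3 at col 3 lands with bottom-row=1; cleared 0 line(s) (total 0); column heights now [2 2 1 4 4 3], max=4
Drop 4: O rot2 at col 1 lands with bottom-row=2; cleared 0 line(s) (total 0); column heights now [2 4 4 4 4 3], max=4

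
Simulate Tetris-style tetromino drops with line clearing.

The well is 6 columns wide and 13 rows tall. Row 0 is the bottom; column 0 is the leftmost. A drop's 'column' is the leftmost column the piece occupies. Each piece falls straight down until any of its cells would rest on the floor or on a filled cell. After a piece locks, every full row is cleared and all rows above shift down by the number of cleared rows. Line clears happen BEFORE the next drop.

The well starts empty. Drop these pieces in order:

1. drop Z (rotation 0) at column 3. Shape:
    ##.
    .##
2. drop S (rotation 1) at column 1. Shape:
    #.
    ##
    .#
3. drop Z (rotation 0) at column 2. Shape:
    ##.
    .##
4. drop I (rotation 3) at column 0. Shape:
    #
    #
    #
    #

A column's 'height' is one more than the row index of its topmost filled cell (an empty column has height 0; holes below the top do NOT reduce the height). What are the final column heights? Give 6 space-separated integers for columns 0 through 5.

Drop 1: Z rot0 at col 3 lands with bottom-row=0; cleared 0 line(s) (total 0); column heights now [0 0 0 2 2 1], max=2
Drop 2: S rot1 at col 1 lands with bottom-row=0; cleared 0 line(s) (total 0); column heights now [0 3 2 2 2 1], max=3
Drop 3: Z rot0 at col 2 lands with bottom-row=2; cleared 0 line(s) (total 0); column heights now [0 3 4 4 3 1], max=4
Drop 4: I rot3 at col 0 lands with bottom-row=0; cleared 0 line(s) (total 0); column heights now [4 3 4 4 3 1], max=4

Answer: 4 3 4 4 3 1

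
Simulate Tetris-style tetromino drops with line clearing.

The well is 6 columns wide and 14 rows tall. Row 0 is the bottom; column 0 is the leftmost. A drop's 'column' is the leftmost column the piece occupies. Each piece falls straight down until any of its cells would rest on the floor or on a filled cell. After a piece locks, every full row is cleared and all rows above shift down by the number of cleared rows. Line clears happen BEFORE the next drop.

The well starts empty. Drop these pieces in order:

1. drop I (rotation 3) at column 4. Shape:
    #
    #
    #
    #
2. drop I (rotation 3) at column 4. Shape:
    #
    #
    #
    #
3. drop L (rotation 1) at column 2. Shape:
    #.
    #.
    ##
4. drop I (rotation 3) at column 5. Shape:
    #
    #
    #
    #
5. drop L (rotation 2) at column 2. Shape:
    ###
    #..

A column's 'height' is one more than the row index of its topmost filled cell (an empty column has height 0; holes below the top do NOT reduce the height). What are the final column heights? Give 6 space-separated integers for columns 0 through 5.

Answer: 0 0 9 9 9 4

Derivation:
Drop 1: I rot3 at col 4 lands with bottom-row=0; cleared 0 line(s) (total 0); column heights now [0 0 0 0 4 0], max=4
Drop 2: I rot3 at col 4 lands with bottom-row=4; cleared 0 line(s) (total 0); column heights now [0 0 0 0 8 0], max=8
Drop 3: L rot1 at col 2 lands with bottom-row=0; cleared 0 line(s) (total 0); column heights now [0 0 3 1 8 0], max=8
Drop 4: I rot3 at col 5 lands with bottom-row=0; cleared 0 line(s) (total 0); column heights now [0 0 3 1 8 4], max=8
Drop 5: L rot2 at col 2 lands with bottom-row=7; cleared 0 line(s) (total 0); column heights now [0 0 9 9 9 4], max=9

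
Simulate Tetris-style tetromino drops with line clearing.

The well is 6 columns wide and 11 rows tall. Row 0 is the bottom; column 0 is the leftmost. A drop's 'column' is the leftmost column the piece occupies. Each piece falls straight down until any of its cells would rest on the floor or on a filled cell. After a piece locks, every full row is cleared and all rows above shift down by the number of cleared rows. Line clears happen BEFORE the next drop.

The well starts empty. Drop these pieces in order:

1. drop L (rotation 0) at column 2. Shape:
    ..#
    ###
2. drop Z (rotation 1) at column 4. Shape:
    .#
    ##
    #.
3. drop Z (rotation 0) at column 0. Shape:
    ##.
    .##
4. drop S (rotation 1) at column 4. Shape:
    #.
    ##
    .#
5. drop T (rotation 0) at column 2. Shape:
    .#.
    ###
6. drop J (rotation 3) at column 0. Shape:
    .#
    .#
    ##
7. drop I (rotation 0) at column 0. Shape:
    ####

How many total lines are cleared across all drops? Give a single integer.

Drop 1: L rot0 at col 2 lands with bottom-row=0; cleared 0 line(s) (total 0); column heights now [0 0 1 1 2 0], max=2
Drop 2: Z rot1 at col 4 lands with bottom-row=2; cleared 0 line(s) (total 0); column heights now [0 0 1 1 4 5], max=5
Drop 3: Z rot0 at col 0 lands with bottom-row=1; cleared 0 line(s) (total 0); column heights now [3 3 2 1 4 5], max=5
Drop 4: S rot1 at col 4 lands with bottom-row=5; cleared 0 line(s) (total 0); column heights now [3 3 2 1 8 7], max=8
Drop 5: T rot0 at col 2 lands with bottom-row=8; cleared 0 line(s) (total 0); column heights now [3 3 9 10 9 7], max=10
Drop 6: J rot3 at col 0 lands with bottom-row=3; cleared 0 line(s) (total 0); column heights now [4 6 9 10 9 7], max=10
Drop 7: I rot0 at col 0 lands with bottom-row=10; cleared 0 line(s) (total 0); column heights now [11 11 11 11 9 7], max=11

Answer: 0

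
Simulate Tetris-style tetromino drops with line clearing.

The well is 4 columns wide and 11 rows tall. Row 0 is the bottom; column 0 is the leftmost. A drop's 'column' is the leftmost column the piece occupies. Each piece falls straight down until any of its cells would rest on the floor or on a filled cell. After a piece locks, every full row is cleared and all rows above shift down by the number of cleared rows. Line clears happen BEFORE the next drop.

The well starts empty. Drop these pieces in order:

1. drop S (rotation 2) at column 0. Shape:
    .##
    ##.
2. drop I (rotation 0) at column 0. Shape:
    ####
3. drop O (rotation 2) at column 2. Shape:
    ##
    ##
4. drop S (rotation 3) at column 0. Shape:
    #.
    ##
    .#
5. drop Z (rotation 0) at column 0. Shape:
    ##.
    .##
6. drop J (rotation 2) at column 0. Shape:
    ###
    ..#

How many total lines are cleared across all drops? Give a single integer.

Drop 1: S rot2 at col 0 lands with bottom-row=0; cleared 0 line(s) (total 0); column heights now [1 2 2 0], max=2
Drop 2: I rot0 at col 0 lands with bottom-row=2; cleared 1 line(s) (total 1); column heights now [1 2 2 0], max=2
Drop 3: O rot2 at col 2 lands with bottom-row=2; cleared 0 line(s) (total 1); column heights now [1 2 4 4], max=4
Drop 4: S rot3 at col 0 lands with bottom-row=2; cleared 1 line(s) (total 2); column heights now [4 3 3 3], max=4
Drop 5: Z rot0 at col 0 lands with bottom-row=3; cleared 0 line(s) (total 2); column heights now [5 5 4 3], max=5
Drop 6: J rot2 at col 0 lands with bottom-row=4; cleared 0 line(s) (total 2); column heights now [6 6 6 3], max=6

Answer: 2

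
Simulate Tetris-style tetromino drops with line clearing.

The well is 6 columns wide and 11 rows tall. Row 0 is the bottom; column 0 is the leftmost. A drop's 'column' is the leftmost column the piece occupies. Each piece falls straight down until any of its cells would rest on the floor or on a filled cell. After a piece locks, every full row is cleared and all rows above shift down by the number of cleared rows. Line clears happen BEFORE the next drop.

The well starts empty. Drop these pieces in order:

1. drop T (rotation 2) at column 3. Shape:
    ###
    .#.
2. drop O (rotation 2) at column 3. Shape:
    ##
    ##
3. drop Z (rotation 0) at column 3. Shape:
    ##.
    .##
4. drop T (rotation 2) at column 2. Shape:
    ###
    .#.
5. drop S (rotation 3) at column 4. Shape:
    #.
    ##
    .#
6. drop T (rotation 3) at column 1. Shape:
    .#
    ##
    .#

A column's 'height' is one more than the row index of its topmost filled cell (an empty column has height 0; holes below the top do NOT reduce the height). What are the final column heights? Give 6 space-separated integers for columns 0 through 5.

Answer: 0 10 11 8 10 9

Derivation:
Drop 1: T rot2 at col 3 lands with bottom-row=0; cleared 0 line(s) (total 0); column heights now [0 0 0 2 2 2], max=2
Drop 2: O rot2 at col 3 lands with bottom-row=2; cleared 0 line(s) (total 0); column heights now [0 0 0 4 4 2], max=4
Drop 3: Z rot0 at col 3 lands with bottom-row=4; cleared 0 line(s) (total 0); column heights now [0 0 0 6 6 5], max=6
Drop 4: T rot2 at col 2 lands with bottom-row=6; cleared 0 line(s) (total 0); column heights now [0 0 8 8 8 5], max=8
Drop 5: S rot3 at col 4 lands with bottom-row=7; cleared 0 line(s) (total 0); column heights now [0 0 8 8 10 9], max=10
Drop 6: T rot3 at col 1 lands with bottom-row=8; cleared 0 line(s) (total 0); column heights now [0 10 11 8 10 9], max=11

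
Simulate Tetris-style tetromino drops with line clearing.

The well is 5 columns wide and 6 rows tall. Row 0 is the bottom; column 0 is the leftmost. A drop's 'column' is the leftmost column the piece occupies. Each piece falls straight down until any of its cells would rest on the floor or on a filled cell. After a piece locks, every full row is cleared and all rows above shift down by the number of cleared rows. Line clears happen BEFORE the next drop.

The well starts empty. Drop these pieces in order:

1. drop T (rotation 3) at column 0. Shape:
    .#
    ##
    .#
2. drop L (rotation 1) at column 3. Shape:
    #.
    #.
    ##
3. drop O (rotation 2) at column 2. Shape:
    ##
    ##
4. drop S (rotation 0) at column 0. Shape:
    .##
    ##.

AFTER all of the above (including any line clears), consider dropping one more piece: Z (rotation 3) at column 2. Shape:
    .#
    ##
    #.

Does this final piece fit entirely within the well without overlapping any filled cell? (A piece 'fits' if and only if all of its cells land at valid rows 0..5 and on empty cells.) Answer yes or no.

Answer: no

Derivation:
Drop 1: T rot3 at col 0 lands with bottom-row=0; cleared 0 line(s) (total 0); column heights now [2 3 0 0 0], max=3
Drop 2: L rot1 at col 3 lands with bottom-row=0; cleared 0 line(s) (total 0); column heights now [2 3 0 3 1], max=3
Drop 3: O rot2 at col 2 lands with bottom-row=3; cleared 0 line(s) (total 0); column heights now [2 3 5 5 1], max=5
Drop 4: S rot0 at col 0 lands with bottom-row=4; cleared 0 line(s) (total 0); column heights now [5 6 6 5 1], max=6
Test piece Z rot3 at col 2 (width 2): heights before test = [5 6 6 5 1]; fits = False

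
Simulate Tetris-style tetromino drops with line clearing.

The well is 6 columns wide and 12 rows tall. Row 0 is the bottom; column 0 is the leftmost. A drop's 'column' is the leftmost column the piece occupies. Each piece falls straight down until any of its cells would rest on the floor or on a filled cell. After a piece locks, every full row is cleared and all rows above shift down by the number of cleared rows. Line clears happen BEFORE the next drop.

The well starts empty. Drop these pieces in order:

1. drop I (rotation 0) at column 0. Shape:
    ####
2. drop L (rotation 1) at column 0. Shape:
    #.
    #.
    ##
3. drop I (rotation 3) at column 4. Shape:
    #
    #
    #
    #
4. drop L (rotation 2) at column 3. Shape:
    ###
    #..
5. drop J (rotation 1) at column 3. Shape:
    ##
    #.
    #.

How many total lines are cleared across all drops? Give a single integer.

Drop 1: I rot0 at col 0 lands with bottom-row=0; cleared 0 line(s) (total 0); column heights now [1 1 1 1 0 0], max=1
Drop 2: L rot1 at col 0 lands with bottom-row=1; cleared 0 line(s) (total 0); column heights now [4 2 1 1 0 0], max=4
Drop 3: I rot3 at col 4 lands with bottom-row=0; cleared 0 line(s) (total 0); column heights now [4 2 1 1 4 0], max=4
Drop 4: L rot2 at col 3 lands with bottom-row=3; cleared 0 line(s) (total 0); column heights now [4 2 1 5 5 5], max=5
Drop 5: J rot1 at col 3 lands with bottom-row=5; cleared 0 line(s) (total 0); column heights now [4 2 1 8 8 5], max=8

Answer: 0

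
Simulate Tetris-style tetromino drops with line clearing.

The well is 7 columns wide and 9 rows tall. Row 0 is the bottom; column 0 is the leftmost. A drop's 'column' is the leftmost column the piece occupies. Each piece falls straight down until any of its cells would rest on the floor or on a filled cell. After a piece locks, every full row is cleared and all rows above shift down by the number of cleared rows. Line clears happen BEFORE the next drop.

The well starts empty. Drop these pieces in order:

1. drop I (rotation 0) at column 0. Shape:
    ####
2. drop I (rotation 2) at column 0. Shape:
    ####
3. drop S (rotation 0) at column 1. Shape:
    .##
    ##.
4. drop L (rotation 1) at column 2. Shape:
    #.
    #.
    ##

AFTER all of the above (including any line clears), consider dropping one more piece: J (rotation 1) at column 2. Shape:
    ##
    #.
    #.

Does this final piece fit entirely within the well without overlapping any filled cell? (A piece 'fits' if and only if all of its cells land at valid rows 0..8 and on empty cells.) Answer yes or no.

Drop 1: I rot0 at col 0 lands with bottom-row=0; cleared 0 line(s) (total 0); column heights now [1 1 1 1 0 0 0], max=1
Drop 2: I rot2 at col 0 lands with bottom-row=1; cleared 0 line(s) (total 0); column heights now [2 2 2 2 0 0 0], max=2
Drop 3: S rot0 at col 1 lands with bottom-row=2; cleared 0 line(s) (total 0); column heights now [2 3 4 4 0 0 0], max=4
Drop 4: L rot1 at col 2 lands with bottom-row=4; cleared 0 line(s) (total 0); column heights now [2 3 7 5 0 0 0], max=7
Test piece J rot1 at col 2 (width 2): heights before test = [2 3 7 5 0 0 0]; fits = False

Answer: no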